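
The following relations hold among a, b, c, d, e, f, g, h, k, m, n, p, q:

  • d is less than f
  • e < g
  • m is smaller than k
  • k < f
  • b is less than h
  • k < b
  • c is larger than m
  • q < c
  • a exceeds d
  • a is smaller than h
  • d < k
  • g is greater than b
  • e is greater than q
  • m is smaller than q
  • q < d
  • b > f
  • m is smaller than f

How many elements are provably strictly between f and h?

1

Chaining upward from f reaches: b, g.
Chaining downward from h reaches: m, q, d, k, a, b.
Strictly between f and h are those in both lists: b — 1 element.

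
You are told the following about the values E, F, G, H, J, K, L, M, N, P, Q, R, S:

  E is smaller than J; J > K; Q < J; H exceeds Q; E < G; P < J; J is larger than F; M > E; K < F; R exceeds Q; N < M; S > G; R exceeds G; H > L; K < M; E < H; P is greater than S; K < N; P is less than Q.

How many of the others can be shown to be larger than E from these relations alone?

8

Directly above E: G, H, M, J.
One step further: S, R (6 so far).
One step further: P (7 so far).
One step further: Q (8 so far).
No other element is forced above E by the given relations, so the count is 8.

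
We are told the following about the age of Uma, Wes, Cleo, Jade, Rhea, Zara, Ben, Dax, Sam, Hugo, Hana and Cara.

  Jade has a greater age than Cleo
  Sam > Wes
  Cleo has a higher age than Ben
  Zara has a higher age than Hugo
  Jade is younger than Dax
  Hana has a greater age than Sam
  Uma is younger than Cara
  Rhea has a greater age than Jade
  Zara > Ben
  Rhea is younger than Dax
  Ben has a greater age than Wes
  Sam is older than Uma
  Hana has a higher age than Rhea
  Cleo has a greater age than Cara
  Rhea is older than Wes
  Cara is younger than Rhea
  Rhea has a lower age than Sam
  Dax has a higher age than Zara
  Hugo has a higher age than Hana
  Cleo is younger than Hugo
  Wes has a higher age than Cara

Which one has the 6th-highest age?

Chaining the given pairs: Uma < Cara < Wes < Ben < Cleo < Jade < Rhea < Sam < Hana < Hugo < Zara < Dax.
The 6th largest is Rhea.

Rhea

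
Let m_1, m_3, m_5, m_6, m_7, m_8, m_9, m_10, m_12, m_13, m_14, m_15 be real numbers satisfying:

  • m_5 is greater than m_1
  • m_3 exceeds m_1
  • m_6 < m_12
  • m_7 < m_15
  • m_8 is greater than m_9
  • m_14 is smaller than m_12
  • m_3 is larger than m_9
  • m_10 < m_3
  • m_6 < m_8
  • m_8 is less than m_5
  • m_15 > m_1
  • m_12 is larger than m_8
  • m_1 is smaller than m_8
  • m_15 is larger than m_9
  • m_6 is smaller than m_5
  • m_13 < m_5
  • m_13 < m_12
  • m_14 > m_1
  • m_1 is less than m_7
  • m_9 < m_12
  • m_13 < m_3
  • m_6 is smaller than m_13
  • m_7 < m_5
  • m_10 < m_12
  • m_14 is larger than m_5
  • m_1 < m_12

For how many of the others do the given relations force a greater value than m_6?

Directly above m_6: m_13, m_8, m_5, m_12.
One step further: m_3, m_14 (6 so far).
No other element is forced above m_6 by the given relations, so the count is 6.

6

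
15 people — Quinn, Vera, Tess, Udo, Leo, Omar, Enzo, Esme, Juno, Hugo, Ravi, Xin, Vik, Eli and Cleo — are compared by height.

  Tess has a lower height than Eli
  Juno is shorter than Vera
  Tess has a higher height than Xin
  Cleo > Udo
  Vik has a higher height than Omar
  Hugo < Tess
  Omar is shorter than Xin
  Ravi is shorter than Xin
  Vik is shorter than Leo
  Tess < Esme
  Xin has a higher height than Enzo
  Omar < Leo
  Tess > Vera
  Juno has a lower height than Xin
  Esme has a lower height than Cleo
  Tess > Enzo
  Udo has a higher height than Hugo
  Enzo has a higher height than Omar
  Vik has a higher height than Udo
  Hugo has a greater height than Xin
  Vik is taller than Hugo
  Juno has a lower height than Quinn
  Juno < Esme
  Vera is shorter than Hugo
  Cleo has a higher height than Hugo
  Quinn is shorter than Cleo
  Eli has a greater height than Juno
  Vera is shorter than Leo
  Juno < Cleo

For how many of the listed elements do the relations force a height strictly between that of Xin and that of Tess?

1

The relations place Xin below Tess. An element lies strictly between them when it is forced above Xin and also forced below Tess.
Above Xin: {Hugo, Udo, Vik, Eli, Esme, Leo, Cleo}. Below Tess: {Ravi, Omar, Enzo, Juno, Vera, Hugo}.
Intersection: {Hugo} — 1.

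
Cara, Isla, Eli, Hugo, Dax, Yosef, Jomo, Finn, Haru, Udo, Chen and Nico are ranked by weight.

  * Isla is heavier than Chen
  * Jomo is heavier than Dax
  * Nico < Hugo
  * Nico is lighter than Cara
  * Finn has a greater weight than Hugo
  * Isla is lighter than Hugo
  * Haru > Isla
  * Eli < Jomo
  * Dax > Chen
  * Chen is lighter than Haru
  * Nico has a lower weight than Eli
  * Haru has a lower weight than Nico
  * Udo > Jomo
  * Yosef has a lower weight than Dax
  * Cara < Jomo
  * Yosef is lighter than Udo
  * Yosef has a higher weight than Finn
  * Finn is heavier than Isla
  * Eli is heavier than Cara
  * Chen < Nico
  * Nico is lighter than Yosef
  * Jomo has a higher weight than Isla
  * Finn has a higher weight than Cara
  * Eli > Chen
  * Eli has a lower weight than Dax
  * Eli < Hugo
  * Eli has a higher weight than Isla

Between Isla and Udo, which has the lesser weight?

Isla

The relevant relations are Isla < Haru; Haru < Nico; Nico < Cara; Cara < Eli; Eli < Hugo; Hugo < Finn; Finn < Yosef; Yosef < Dax; Dax < Jomo; Jomo < Udo.
Together: Isla < Haru < Nico < Cara < Eli < Hugo < Finn < Yosef < Dax < Jomo < Udo.
So Isla < Udo; Isla is the lighter of the two.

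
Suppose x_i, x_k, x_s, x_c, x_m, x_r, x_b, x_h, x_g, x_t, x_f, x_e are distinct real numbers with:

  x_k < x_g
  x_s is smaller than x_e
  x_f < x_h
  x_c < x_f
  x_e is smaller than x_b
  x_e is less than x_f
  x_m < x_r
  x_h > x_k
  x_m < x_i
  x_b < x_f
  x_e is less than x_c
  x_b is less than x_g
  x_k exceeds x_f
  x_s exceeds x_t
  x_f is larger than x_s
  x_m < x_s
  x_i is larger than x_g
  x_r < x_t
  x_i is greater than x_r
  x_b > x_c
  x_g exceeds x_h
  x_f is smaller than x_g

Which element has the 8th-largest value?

Chaining the given pairs: x_m < x_r < x_t < x_s < x_e < x_c < x_b < x_f < x_k < x_h < x_g < x_i.
The 8th largest is x_e.

x_e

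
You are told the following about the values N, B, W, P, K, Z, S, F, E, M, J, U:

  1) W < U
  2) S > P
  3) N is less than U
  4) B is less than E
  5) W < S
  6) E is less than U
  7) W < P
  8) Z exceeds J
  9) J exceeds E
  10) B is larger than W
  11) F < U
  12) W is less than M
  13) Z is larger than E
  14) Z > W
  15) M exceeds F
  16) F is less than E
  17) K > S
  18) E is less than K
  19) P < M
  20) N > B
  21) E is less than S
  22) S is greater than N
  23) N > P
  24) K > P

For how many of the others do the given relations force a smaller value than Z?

5

Directly below Z: W, E, J.
One step further: F, B (5 so far).
No other element is forced below Z by the given relations, so the count is 5.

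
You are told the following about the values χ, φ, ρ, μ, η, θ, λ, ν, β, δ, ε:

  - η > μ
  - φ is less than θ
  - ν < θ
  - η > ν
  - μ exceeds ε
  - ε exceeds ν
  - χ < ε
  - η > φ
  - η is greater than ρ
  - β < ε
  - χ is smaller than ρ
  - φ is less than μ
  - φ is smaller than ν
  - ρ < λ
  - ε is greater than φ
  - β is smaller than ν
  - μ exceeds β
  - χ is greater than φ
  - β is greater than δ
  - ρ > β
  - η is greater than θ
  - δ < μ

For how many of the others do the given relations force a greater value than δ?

8

From δ the given relations immediately reach β, μ.
From those, ν, ε, ρ, η — 6 in total.
From those, λ, θ — 8 in total.
No other element is forced above δ by the given relations, so the count is 8.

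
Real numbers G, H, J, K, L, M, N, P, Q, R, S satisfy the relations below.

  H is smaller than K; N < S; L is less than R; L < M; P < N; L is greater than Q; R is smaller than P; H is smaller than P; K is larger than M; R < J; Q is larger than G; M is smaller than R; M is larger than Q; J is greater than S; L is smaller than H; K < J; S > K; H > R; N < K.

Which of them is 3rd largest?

The consecutive relations fix a unique order: G < Q < L < M < R < H < P < N < K < S < J.
The 3rd largest is K.

K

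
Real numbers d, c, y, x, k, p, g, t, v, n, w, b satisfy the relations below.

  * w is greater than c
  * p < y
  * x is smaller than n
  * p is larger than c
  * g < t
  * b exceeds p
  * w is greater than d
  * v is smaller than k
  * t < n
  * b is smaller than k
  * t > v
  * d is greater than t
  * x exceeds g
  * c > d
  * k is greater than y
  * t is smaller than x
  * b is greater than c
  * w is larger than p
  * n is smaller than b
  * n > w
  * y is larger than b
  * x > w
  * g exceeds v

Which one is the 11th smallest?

The consecutive relations fix a unique order: v < g < t < d < c < p < w < x < n < b < y < k.
Counting 11 from the smallest end gives y.

y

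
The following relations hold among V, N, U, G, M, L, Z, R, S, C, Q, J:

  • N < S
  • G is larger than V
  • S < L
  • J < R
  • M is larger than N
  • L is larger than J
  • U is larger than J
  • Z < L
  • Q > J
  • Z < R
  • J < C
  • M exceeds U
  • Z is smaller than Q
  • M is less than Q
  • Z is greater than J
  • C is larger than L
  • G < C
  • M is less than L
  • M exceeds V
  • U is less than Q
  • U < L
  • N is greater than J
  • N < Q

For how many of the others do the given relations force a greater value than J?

The elements the relations force above J are U, N, Z, R, M, S, L, C, Q — no chain reaches any other.
That is 9.

9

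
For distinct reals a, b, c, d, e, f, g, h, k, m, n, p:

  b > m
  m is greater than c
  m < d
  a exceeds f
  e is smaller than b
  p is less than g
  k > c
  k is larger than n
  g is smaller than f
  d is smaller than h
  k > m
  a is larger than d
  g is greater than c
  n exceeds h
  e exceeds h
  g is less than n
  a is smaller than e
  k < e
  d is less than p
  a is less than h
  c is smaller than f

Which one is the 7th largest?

The consecutive relations fix a unique order: c < m < d < p < g < f < a < h < n < k < e < b.
The 7th largest is f.

f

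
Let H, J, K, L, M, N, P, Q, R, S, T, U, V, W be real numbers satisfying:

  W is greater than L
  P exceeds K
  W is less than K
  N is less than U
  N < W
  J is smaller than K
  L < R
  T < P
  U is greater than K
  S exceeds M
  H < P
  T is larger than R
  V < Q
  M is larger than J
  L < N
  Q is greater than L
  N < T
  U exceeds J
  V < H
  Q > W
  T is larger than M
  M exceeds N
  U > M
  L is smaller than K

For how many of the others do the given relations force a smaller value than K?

Directly below K: L, J, W.
One step further: N (4 so far).
Nothing else is reachable below K; 4 in all.

4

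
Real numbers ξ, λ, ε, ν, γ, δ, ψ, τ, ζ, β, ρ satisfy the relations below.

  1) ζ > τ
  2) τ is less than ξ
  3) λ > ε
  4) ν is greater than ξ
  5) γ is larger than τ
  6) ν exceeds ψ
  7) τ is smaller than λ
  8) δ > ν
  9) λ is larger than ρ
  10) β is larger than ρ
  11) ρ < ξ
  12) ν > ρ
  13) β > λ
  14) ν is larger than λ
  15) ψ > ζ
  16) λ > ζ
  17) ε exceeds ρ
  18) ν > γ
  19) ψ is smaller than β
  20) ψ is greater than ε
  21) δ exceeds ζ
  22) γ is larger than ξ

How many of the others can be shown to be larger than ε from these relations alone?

5

From ε the given relations immediately reach ψ, λ.
From those, ν, β — 4 in total.
From those, δ — 5 in total.
Nothing else is reachable above ε; 5 in all.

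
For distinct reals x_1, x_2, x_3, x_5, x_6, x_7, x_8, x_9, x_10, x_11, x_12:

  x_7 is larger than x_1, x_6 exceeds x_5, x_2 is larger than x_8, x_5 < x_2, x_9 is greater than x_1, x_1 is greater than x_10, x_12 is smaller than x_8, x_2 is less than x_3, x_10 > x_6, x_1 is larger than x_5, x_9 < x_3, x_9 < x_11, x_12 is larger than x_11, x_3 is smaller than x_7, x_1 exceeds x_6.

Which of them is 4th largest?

x_8

The consecutive relations fix a unique order: x_5 < x_6 < x_10 < x_1 < x_9 < x_11 < x_12 < x_8 < x_2 < x_3 < x_7.
The 4th largest is x_8.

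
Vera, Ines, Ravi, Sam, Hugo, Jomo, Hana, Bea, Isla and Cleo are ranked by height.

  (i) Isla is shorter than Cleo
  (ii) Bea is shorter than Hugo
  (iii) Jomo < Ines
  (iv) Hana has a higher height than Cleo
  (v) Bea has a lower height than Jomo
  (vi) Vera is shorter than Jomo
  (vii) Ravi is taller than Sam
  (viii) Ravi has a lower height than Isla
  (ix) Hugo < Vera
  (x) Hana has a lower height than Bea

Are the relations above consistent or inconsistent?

consistent

The single ordering Sam < Ravi < Isla < Cleo < Hana < Bea < Hugo < Vera < Jomo < Ines satisfies every listed relation, so no contradiction arises.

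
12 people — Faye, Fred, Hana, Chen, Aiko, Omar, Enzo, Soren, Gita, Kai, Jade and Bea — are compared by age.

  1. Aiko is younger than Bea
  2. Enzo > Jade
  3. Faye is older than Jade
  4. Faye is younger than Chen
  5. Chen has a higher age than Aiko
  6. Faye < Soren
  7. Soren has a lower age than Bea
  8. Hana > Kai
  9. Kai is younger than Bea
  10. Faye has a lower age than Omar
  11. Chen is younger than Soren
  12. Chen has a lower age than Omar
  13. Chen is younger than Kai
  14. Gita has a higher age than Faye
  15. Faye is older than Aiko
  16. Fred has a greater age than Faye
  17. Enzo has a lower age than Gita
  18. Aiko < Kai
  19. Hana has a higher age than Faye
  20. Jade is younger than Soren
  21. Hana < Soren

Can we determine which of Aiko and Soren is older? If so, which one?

Soren

Aiko < Faye and Faye < Chen give Aiko < Chen.
With Chen < Kai: Aiko < Faye < Chen < Kai.
With Kai < Hana: Aiko < Faye < Chen < Kai < Hana.
Then Hana < Soren extends the chain to Soren.
So Soren is older.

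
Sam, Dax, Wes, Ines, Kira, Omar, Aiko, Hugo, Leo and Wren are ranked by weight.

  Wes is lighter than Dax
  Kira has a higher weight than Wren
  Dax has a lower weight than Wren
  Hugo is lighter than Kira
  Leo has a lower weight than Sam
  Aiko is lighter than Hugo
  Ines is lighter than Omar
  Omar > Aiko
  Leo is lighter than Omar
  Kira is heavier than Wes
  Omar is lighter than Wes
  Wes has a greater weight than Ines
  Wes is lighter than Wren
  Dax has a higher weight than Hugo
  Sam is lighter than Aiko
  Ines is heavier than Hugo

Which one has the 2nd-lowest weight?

Piecing the relations together gives one ordering: Leo < Sam < Aiko < Hugo < Ines < Omar < Wes < Dax < Wren < Kira.
The 2nd smallest is Sam.

Sam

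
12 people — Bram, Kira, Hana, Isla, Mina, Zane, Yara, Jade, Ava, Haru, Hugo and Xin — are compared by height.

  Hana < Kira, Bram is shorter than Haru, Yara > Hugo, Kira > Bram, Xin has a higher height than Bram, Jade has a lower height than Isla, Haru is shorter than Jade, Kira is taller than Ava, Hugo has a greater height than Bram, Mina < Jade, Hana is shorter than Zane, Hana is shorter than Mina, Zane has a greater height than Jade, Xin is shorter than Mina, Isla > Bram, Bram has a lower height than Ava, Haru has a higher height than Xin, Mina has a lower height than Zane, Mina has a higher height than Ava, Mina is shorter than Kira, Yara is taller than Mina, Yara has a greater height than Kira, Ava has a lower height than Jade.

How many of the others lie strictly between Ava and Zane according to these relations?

The relations place Ava below Zane. An element lies strictly between them when it is forced above Ava and also forced below Zane.
Above Ava: {Mina, Jade, Kira, Yara, Isla}. Below Zane: {Bram, Xin, Hana, Mina, Haru, Jade}.
Intersection: {Mina, Jade} — 2.

2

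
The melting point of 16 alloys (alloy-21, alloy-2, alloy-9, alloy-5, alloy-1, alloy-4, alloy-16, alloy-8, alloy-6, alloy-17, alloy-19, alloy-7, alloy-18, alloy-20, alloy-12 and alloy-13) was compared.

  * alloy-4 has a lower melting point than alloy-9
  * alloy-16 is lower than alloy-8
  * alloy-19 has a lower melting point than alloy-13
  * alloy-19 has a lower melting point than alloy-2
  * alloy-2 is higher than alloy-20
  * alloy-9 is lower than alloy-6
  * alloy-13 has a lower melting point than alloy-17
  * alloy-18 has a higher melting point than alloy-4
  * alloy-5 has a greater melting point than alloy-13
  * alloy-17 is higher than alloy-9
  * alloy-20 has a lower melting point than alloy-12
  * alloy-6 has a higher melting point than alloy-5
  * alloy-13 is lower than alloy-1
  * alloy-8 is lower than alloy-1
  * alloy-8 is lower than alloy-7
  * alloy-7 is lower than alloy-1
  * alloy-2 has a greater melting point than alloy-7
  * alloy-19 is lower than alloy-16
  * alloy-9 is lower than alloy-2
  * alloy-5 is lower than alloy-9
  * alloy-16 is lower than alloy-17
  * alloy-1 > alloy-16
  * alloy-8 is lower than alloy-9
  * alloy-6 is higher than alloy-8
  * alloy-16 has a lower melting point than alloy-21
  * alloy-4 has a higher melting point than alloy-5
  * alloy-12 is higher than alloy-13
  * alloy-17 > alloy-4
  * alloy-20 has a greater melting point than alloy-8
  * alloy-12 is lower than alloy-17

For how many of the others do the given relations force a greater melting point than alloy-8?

8

From alloy-8 the given relations immediately reach alloy-20, alloy-9, alloy-6, alloy-7, alloy-1.
From those, alloy-12, alloy-2, alloy-17 — 8 in total.
No other element is forced above alloy-8 by the given relations, so the count is 8.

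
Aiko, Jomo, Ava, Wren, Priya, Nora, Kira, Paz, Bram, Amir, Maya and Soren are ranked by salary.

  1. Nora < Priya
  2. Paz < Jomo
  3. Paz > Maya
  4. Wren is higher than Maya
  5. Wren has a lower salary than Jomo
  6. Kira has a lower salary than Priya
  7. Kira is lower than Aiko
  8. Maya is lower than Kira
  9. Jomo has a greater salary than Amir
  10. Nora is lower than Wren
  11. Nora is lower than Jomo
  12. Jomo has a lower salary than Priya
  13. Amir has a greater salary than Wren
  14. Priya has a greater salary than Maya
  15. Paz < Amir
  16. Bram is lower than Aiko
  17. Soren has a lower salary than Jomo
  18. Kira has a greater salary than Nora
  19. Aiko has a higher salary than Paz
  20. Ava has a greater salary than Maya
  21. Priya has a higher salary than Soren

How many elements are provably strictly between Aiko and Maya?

The relations place Maya below Aiko. An element lies strictly between them when it is forced above Maya and also forced below Aiko.
Above Maya: {Paz, Kira, Ava, Wren, Amir, Jomo, Priya}. Below Aiko: {Nora, Paz, Bram, Kira}.
Intersection: {Paz, Kira} — 2.

2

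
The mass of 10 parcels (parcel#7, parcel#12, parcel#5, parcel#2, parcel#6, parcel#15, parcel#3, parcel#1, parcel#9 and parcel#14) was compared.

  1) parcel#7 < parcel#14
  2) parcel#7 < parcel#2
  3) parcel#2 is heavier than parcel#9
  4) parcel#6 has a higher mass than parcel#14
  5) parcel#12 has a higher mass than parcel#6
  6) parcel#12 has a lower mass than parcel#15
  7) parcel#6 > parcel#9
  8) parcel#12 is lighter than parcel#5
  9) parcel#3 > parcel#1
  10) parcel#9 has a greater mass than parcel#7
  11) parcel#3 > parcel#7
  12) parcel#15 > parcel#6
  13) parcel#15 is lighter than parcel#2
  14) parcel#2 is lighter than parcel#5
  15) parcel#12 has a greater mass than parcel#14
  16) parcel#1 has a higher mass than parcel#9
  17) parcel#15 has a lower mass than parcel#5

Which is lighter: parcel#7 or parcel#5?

parcel#7

Following the relations from parcel#7: parcel#7 < parcel#14 < parcel#6 < parcel#12 < parcel#15 < parcel#5.
So parcel#7 < parcel#5; parcel#7 is the lighter of the two.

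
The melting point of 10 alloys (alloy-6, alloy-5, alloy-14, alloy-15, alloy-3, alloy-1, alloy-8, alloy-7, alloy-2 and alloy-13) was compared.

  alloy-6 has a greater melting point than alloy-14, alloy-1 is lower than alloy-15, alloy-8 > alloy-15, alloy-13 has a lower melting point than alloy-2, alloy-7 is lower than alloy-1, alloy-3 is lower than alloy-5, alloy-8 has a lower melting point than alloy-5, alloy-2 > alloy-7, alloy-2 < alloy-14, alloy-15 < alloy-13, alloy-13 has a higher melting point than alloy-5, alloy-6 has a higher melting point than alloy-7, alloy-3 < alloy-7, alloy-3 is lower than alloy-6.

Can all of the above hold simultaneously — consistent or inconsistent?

The single ordering alloy-3 < alloy-7 < alloy-1 < alloy-15 < alloy-8 < alloy-5 < alloy-13 < alloy-2 < alloy-14 < alloy-6 satisfies every listed relation, so no contradiction arises.

consistent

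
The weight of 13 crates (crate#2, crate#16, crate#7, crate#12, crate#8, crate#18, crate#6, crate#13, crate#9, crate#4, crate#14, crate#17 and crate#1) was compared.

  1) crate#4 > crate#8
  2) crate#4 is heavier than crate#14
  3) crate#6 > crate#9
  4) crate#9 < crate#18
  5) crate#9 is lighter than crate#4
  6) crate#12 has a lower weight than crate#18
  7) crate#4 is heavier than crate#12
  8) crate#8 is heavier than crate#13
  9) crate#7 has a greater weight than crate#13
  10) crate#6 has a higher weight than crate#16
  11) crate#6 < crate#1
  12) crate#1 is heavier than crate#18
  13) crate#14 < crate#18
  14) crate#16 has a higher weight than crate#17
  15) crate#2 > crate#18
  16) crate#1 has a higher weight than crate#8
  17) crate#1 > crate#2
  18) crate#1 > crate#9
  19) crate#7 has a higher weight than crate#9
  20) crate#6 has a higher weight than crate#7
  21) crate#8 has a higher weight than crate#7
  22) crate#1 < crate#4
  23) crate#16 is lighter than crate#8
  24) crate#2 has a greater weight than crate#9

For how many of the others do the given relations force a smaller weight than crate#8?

The elements the relations force below crate#8 are crate#9, crate#17, crate#13, crate#16, crate#7 — no chain reaches any other.
That is 5.

5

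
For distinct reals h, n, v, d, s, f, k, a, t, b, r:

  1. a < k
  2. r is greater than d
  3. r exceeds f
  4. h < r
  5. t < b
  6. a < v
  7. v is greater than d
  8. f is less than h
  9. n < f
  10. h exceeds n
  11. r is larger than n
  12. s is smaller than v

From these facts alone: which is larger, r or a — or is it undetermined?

Following every chain through a: above a we get k, v.
r is not reached, and no chain runs the other way from r to a.
So the given relations leave the order of a and r undetermined.

undetermined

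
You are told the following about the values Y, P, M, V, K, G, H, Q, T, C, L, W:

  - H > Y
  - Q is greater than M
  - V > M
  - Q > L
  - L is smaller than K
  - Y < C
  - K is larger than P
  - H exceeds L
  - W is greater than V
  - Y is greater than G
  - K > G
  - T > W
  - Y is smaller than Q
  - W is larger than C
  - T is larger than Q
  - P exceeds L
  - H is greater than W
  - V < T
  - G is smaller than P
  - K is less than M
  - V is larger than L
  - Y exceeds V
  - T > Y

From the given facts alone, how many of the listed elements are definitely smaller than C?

7

From C the given relations immediately reach Y.
From those, G, V — 3 in total.
From those, L, M — 5 in total.
From those, K — 6 in total.
From those, P — 7 in total.
Nothing else is reachable below C; 7 in all.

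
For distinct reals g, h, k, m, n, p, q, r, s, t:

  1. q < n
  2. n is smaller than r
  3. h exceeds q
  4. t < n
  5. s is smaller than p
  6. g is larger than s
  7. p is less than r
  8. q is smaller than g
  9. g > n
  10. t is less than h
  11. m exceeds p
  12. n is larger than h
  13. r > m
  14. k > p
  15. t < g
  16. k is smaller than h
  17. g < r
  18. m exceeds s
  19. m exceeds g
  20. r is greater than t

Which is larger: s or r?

r

The relevant relations are s < p; p < k; k < h; h < n; n < g; g < m; m < r.
Chaining these gives s < p < k < h < n < g < m < r.
So s < r; r is the larger of the two.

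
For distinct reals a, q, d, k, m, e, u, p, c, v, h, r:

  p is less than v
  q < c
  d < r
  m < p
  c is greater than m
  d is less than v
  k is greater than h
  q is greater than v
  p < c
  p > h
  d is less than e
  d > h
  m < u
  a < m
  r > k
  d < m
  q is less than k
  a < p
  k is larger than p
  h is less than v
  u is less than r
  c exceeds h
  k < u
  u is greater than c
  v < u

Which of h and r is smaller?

h

h < d and d < m give h < m.
With m < p: h < d < m < p.
With p < v: h < d < m < p < v.
With v < q: h < d < m < p < v < q.
With q < k: h < d < m < p < v < q < k.
With k < u: h < d < m < p < v < q < k < u.
With u < r: h < d < m < p < v < q < k < u < r.
So h < r; h is the smaller of the two.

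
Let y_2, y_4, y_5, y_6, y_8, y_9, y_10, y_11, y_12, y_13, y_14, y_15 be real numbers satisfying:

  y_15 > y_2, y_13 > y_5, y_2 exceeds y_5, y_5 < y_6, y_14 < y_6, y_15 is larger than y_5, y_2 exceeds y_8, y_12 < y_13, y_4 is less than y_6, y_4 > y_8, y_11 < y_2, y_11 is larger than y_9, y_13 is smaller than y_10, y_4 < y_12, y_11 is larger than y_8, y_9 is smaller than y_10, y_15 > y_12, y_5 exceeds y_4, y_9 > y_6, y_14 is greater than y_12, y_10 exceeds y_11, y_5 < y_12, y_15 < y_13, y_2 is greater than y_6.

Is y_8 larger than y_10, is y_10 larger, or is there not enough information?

y_10

Chaining the given relations: y_8 < y_4 < y_5 < y_12 < y_14 < y_6 < y_9 < y_11 < y_2 < y_15 < y_13 < y_10.
So y_10 is larger.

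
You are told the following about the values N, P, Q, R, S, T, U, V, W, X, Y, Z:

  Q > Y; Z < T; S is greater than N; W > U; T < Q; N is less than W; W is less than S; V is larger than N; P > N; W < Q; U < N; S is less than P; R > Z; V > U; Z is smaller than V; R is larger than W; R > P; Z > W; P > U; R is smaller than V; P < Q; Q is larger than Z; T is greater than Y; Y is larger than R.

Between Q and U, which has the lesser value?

U

The relevant relations are U < N; N < W; W < S; S < P; P < R; R < Y; Y < Q.
Together: U < N < W < S < P < R < Y < Q.
So U < Q; U is the smaller of the two.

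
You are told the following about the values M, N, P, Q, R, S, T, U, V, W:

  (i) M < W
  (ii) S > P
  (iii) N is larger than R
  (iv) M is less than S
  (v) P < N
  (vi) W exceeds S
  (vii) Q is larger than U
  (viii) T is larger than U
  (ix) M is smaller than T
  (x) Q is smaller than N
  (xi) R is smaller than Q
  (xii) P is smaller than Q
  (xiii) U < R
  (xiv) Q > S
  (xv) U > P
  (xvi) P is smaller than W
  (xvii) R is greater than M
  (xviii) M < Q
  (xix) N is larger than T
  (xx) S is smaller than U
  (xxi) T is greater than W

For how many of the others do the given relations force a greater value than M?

7

Directly above M: S, R, W, Q, T.
One step further: U, N (7 so far).
Nothing else is reachable above M; 7 in all.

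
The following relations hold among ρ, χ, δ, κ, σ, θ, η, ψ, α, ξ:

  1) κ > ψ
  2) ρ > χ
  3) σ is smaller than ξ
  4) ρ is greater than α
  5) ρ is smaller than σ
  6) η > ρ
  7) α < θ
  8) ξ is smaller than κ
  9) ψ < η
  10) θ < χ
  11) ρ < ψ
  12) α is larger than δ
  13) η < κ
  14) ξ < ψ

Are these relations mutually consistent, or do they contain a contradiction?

The single ordering δ < α < θ < χ < ρ < σ < ξ < ψ < η < κ satisfies every listed relation, so no contradiction arises.

consistent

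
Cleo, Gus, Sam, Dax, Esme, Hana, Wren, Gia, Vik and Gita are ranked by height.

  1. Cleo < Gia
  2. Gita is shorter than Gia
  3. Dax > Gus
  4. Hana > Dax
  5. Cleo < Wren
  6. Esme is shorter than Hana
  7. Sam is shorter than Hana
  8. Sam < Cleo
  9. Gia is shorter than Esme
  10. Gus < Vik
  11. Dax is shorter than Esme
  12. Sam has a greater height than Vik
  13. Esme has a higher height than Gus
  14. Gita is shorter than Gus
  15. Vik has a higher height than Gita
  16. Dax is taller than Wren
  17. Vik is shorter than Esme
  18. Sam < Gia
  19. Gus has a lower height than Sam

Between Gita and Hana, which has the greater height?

Gita < Gus < Vik < Sam < Cleo < Wren < Dax < Esme < Hana, by transitivity through Gus, Vik, Sam, Cleo, Wren, Dax, Esme.
So Gita < Hana; Hana is the taller of the two.

Hana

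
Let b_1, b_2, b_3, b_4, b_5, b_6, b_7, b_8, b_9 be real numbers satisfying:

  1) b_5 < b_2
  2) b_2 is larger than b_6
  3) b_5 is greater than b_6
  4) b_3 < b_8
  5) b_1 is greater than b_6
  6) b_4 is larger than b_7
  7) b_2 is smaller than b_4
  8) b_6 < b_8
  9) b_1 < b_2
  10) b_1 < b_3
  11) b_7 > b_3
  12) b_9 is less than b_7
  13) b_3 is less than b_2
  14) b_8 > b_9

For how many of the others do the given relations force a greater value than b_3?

The elements the relations force above b_3 are b_8, b_2, b_7, b_4 — no chain reaches any other.
That is 4.

4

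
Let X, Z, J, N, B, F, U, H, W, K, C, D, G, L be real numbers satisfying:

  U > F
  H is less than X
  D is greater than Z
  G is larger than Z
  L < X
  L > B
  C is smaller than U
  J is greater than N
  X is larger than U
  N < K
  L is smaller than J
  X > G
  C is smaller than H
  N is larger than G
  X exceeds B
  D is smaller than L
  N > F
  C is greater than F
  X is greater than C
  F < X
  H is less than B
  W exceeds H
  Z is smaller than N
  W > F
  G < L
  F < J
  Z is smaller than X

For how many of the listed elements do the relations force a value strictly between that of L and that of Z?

Chaining upward from Z reaches: G, D, N, X, J, K.
Chaining downward from L reaches: F, G, D, C, H, B.
Strictly between Z and L are those in both lists: G, D — 2 elements.

2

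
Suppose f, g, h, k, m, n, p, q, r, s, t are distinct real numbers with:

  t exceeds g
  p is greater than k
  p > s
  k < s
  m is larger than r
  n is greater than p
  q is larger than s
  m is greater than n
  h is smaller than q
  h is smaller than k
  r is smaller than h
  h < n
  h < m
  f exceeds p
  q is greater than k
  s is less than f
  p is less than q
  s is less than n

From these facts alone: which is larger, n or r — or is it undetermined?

n

r < h and h < k give r < k.
With k < s: r < h < k < s.
With s < p: r < h < k < s < p.
Then p < n extends the chain to n.
So n is larger.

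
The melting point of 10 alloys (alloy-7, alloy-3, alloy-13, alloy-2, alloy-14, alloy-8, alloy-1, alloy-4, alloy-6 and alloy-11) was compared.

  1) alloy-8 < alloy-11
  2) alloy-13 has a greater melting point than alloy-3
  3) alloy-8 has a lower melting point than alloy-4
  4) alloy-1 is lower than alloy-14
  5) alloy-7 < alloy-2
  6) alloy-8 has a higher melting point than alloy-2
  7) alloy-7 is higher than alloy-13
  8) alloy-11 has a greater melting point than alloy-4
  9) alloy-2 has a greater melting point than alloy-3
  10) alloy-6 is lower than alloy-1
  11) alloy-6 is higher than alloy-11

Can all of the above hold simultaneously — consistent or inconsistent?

The single ordering alloy-3 < alloy-13 < alloy-7 < alloy-2 < alloy-8 < alloy-4 < alloy-11 < alloy-6 < alloy-1 < alloy-14 satisfies every listed relation, so no contradiction arises.

consistent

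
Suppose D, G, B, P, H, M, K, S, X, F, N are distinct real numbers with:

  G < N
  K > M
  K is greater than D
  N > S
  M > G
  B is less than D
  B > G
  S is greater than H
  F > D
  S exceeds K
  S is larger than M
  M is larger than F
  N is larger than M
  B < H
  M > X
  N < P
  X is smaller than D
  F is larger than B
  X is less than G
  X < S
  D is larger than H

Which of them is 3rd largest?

S

Piecing the relations together gives one ordering: X < G < B < H < D < F < M < K < S < N < P.
The 3rd largest is S.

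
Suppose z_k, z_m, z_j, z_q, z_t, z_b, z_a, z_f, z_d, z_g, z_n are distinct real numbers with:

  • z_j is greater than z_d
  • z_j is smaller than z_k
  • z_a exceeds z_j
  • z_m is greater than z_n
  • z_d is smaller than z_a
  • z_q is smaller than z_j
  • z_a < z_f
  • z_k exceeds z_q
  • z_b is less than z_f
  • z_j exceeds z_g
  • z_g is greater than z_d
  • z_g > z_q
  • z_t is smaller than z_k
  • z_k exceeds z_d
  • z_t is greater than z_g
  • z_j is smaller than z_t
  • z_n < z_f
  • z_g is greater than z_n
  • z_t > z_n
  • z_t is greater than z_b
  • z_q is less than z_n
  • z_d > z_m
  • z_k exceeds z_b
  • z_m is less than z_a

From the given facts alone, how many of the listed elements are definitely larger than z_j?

4

Directly above z_j: z_a, z_t, z_k.
One step further: z_f (4 so far).
Nothing else is reachable above z_j; 4 in all.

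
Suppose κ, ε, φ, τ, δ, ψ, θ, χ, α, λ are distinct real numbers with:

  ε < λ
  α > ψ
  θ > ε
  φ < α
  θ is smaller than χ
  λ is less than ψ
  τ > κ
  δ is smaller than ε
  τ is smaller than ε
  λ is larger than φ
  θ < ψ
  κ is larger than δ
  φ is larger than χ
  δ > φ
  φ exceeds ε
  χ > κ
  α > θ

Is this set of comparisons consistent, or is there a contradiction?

Chaining the given relations yields δ < κ < τ < ε < θ < χ < φ, so δ < φ. But one relation states φ < δ. These cannot both hold.

inconsistent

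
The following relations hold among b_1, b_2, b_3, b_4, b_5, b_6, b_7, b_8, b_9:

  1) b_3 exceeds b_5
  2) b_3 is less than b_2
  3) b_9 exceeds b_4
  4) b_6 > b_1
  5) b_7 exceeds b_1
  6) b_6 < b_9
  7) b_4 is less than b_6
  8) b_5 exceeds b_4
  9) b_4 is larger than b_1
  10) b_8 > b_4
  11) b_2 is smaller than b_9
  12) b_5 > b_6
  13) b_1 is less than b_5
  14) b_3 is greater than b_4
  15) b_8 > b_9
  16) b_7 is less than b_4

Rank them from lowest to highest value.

The consecutive links are each given: b_1 < b_7; b_7 < b_4; b_4 < b_6; b_6 < b_5; b_5 < b_3; b_3 < b_2; b_2 < b_9; b_9 < b_8.

b_1 < b_7 < b_4 < b_6 < b_5 < b_3 < b_2 < b_9 < b_8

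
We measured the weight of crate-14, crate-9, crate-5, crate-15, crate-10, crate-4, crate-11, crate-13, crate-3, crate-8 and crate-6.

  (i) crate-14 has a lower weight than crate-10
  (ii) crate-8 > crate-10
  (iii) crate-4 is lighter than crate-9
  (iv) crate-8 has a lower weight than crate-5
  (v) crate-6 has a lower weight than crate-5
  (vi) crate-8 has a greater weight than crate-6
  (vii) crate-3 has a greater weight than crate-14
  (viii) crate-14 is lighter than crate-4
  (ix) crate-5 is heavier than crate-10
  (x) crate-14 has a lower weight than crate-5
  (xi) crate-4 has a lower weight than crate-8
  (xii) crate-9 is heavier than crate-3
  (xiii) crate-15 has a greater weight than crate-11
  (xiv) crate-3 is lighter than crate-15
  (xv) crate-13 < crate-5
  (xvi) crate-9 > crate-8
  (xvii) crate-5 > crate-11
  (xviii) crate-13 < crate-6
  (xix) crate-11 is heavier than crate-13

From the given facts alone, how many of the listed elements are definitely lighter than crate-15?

From crate-15 the given relations immediately reach crate-3, crate-11.
From those, crate-14, crate-13 — 4 in total.
Nothing else is reachable below crate-15; 4 in all.

4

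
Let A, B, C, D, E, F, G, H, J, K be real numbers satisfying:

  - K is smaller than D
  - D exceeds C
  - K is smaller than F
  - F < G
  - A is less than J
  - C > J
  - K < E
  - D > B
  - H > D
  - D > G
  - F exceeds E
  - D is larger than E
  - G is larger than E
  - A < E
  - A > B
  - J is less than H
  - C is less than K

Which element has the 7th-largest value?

C

Chaining the given pairs: B < A < J < C < K < E < F < G < D < H.
Counting 7 from the largest end gives C.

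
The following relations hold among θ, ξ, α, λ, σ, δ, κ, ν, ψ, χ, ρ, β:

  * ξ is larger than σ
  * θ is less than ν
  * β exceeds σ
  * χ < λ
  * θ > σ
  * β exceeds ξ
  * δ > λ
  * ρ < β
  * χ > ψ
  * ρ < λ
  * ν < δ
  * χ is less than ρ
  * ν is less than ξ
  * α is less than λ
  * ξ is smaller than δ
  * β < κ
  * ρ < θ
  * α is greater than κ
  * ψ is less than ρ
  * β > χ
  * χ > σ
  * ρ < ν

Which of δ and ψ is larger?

δ

ψ < χ and χ < ρ give ψ < ρ.
Then ρ < θ extends the chain to θ.
With θ < ν: ψ < χ < ρ < θ < ν.
Then ν < ξ extends the chain to ξ.
Then ξ < β extends the chain to β.
With β < κ: ψ < χ < ρ < θ < ν < ξ < β < κ.
With κ < α: ψ < χ < ρ < θ < ν < ξ < β < κ < α.
Then α < λ extends the chain to λ.
Then λ < δ extends the chain to δ.
So ψ < δ; δ is the larger of the two.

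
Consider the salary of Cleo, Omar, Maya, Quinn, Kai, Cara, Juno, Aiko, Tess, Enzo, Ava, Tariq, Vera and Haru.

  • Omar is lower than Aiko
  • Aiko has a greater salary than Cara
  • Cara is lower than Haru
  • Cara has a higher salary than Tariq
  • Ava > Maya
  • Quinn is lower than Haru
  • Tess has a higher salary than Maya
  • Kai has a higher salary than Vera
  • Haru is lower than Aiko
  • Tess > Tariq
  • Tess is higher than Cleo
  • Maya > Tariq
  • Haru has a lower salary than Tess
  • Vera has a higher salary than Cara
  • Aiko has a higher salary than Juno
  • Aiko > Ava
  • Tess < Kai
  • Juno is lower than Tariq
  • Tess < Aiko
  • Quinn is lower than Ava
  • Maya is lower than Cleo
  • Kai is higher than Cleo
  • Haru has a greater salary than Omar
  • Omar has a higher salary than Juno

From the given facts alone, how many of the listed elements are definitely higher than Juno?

Directly above Juno: Tariq, Omar, Aiko.
One step further: Maya, Cara, Haru, Tess (7 so far).
One step further: Cleo, Ava, Vera, Kai (11 so far).
No other element is forced above Juno by the given relations, so the count is 11.

11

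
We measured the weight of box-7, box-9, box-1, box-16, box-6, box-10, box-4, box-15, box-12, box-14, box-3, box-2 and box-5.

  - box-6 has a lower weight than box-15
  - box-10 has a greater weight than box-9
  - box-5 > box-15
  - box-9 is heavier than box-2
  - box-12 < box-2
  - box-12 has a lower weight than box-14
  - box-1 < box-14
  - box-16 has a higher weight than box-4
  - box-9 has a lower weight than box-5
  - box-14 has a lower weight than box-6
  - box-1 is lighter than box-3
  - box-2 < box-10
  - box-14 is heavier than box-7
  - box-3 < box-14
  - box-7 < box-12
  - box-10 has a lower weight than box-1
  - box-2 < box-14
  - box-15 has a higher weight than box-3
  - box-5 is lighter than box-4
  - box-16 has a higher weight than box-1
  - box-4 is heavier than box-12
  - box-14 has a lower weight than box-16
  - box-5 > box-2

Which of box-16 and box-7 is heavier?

box-16

Chaining the given relations: box-7 < box-12 < box-2 < box-9 < box-10 < box-1 < box-3 < box-14 < box-6 < box-15 < box-5 < box-4 < box-16.
So box-7 < box-16; box-16 is the heavier of the two.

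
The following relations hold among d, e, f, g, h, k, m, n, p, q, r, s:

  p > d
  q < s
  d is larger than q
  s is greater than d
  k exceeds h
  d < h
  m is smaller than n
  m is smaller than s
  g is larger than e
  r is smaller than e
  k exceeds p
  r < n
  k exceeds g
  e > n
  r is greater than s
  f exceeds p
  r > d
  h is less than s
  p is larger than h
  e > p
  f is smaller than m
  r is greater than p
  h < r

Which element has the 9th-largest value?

p

Chaining the given pairs: q < d < h < p < f < m < s < r < n < e < g < k.
The 9th largest is p.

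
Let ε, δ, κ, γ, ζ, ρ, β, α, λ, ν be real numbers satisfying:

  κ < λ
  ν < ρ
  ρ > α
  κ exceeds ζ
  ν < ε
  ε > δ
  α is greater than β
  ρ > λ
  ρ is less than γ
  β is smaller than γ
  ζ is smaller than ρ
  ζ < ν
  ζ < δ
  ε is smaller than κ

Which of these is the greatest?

β is not greatest since β < γ; ζ is not greatest since ζ < δ; δ is not greatest since δ < ε; ν is not greatest since ν < ρ; ε is not greatest since ε < κ; κ is not greatest since κ < λ; α is not greatest since α < ρ; λ is not greatest since λ < ρ; ρ is not greatest since ρ < γ.
Only γ has nothing above it, so γ is the greatest.

γ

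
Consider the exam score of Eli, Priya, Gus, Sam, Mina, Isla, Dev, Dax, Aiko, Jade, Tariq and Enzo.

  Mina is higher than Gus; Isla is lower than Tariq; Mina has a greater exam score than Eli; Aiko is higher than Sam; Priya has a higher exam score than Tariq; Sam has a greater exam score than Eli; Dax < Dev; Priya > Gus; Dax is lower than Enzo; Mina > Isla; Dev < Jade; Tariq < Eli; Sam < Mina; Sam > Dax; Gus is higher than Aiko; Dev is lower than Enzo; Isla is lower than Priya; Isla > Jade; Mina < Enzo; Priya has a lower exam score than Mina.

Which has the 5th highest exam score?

Piecing the relations together gives one ordering: Dax < Dev < Jade < Isla < Tariq < Eli < Sam < Aiko < Gus < Priya < Mina < Enzo.
The 5th largest is Aiko.

Aiko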